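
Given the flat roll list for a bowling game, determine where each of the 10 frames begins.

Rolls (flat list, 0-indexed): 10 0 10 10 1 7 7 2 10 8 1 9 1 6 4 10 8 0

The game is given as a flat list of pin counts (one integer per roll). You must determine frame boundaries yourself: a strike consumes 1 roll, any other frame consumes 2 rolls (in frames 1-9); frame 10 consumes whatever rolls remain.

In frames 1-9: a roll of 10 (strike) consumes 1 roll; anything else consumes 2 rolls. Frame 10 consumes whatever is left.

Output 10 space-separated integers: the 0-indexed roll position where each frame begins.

Answer: 0 1 3 4 6 8 9 11 13 15

Derivation:
Frame 1 starts at roll index 0: roll=10 (strike), consumes 1 roll
Frame 2 starts at roll index 1: rolls=0,10 (sum=10), consumes 2 rolls
Frame 3 starts at roll index 3: roll=10 (strike), consumes 1 roll
Frame 4 starts at roll index 4: rolls=1,7 (sum=8), consumes 2 rolls
Frame 5 starts at roll index 6: rolls=7,2 (sum=9), consumes 2 rolls
Frame 6 starts at roll index 8: roll=10 (strike), consumes 1 roll
Frame 7 starts at roll index 9: rolls=8,1 (sum=9), consumes 2 rolls
Frame 8 starts at roll index 11: rolls=9,1 (sum=10), consumes 2 rolls
Frame 9 starts at roll index 13: rolls=6,4 (sum=10), consumes 2 rolls
Frame 10 starts at roll index 15: 3 remaining rolls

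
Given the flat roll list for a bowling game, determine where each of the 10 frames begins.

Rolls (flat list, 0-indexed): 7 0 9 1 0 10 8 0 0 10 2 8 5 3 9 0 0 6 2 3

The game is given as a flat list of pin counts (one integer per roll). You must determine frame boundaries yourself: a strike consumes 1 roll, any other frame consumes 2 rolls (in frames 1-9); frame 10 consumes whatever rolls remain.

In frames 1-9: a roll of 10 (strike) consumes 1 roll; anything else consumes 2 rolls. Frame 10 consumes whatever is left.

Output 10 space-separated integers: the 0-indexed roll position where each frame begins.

Frame 1 starts at roll index 0: rolls=7,0 (sum=7), consumes 2 rolls
Frame 2 starts at roll index 2: rolls=9,1 (sum=10), consumes 2 rolls
Frame 3 starts at roll index 4: rolls=0,10 (sum=10), consumes 2 rolls
Frame 4 starts at roll index 6: rolls=8,0 (sum=8), consumes 2 rolls
Frame 5 starts at roll index 8: rolls=0,10 (sum=10), consumes 2 rolls
Frame 6 starts at roll index 10: rolls=2,8 (sum=10), consumes 2 rolls
Frame 7 starts at roll index 12: rolls=5,3 (sum=8), consumes 2 rolls
Frame 8 starts at roll index 14: rolls=9,0 (sum=9), consumes 2 rolls
Frame 9 starts at roll index 16: rolls=0,6 (sum=6), consumes 2 rolls
Frame 10 starts at roll index 18: 2 remaining rolls

Answer: 0 2 4 6 8 10 12 14 16 18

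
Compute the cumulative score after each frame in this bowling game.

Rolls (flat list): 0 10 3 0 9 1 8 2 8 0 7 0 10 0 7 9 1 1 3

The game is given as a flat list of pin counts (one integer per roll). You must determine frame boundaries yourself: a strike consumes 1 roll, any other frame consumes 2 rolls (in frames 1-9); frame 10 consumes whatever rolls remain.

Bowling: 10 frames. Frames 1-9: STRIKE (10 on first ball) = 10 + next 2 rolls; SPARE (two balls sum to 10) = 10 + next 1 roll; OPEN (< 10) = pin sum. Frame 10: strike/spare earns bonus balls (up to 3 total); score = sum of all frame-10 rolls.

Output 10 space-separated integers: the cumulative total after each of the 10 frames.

Frame 1: SPARE (0+10=10). 10 + next roll (3) = 13. Cumulative: 13
Frame 2: OPEN (3+0=3). Cumulative: 16
Frame 3: SPARE (9+1=10). 10 + next roll (8) = 18. Cumulative: 34
Frame 4: SPARE (8+2=10). 10 + next roll (8) = 18. Cumulative: 52
Frame 5: OPEN (8+0=8). Cumulative: 60
Frame 6: OPEN (7+0=7). Cumulative: 67
Frame 7: STRIKE. 10 + next two rolls (0+7) = 17. Cumulative: 84
Frame 8: OPEN (0+7=7). Cumulative: 91
Frame 9: SPARE (9+1=10). 10 + next roll (1) = 11. Cumulative: 102
Frame 10: OPEN. Sum of all frame-10 rolls (1+3) = 4. Cumulative: 106

Answer: 13 16 34 52 60 67 84 91 102 106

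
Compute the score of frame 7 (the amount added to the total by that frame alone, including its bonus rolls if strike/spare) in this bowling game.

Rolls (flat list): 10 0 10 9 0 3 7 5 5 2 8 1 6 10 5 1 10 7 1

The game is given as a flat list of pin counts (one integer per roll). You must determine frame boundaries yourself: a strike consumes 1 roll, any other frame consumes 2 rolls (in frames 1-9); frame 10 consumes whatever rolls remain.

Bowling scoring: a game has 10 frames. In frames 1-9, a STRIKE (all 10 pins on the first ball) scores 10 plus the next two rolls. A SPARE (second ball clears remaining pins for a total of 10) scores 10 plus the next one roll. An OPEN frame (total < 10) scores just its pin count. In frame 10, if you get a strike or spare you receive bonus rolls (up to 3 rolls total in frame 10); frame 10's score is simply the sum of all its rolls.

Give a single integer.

Frame 1: STRIKE. 10 + next two rolls (0+10) = 20. Cumulative: 20
Frame 2: SPARE (0+10=10). 10 + next roll (9) = 19. Cumulative: 39
Frame 3: OPEN (9+0=9). Cumulative: 48
Frame 4: SPARE (3+7=10). 10 + next roll (5) = 15. Cumulative: 63
Frame 5: SPARE (5+5=10). 10 + next roll (2) = 12. Cumulative: 75
Frame 6: SPARE (2+8=10). 10 + next roll (1) = 11. Cumulative: 86
Frame 7: OPEN (1+6=7). Cumulative: 93
Frame 8: STRIKE. 10 + next two rolls (5+1) = 16. Cumulative: 109
Frame 9: OPEN (5+1=6). Cumulative: 115

Answer: 7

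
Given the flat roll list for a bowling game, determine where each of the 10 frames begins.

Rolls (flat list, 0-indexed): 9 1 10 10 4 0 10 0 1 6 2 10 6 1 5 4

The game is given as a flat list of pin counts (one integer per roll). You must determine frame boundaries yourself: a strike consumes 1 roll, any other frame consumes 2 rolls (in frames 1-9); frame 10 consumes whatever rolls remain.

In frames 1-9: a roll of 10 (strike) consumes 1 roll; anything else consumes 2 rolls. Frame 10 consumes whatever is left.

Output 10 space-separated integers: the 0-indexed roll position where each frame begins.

Answer: 0 2 3 4 6 7 9 11 12 14

Derivation:
Frame 1 starts at roll index 0: rolls=9,1 (sum=10), consumes 2 rolls
Frame 2 starts at roll index 2: roll=10 (strike), consumes 1 roll
Frame 3 starts at roll index 3: roll=10 (strike), consumes 1 roll
Frame 4 starts at roll index 4: rolls=4,0 (sum=4), consumes 2 rolls
Frame 5 starts at roll index 6: roll=10 (strike), consumes 1 roll
Frame 6 starts at roll index 7: rolls=0,1 (sum=1), consumes 2 rolls
Frame 7 starts at roll index 9: rolls=6,2 (sum=8), consumes 2 rolls
Frame 8 starts at roll index 11: roll=10 (strike), consumes 1 roll
Frame 9 starts at roll index 12: rolls=6,1 (sum=7), consumes 2 rolls
Frame 10 starts at roll index 14: 2 remaining rolls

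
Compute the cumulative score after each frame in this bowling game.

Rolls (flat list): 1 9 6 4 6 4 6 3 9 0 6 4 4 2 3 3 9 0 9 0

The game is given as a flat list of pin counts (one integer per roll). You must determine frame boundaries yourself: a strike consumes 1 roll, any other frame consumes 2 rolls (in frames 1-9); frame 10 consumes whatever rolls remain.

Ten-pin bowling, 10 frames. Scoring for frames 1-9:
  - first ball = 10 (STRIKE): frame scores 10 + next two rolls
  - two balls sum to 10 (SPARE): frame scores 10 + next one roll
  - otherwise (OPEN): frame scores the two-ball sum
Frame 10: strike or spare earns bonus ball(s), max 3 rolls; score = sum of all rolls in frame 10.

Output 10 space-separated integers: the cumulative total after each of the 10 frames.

Frame 1: SPARE (1+9=10). 10 + next roll (6) = 16. Cumulative: 16
Frame 2: SPARE (6+4=10). 10 + next roll (6) = 16. Cumulative: 32
Frame 3: SPARE (6+4=10). 10 + next roll (6) = 16. Cumulative: 48
Frame 4: OPEN (6+3=9). Cumulative: 57
Frame 5: OPEN (9+0=9). Cumulative: 66
Frame 6: SPARE (6+4=10). 10 + next roll (4) = 14. Cumulative: 80
Frame 7: OPEN (4+2=6). Cumulative: 86
Frame 8: OPEN (3+3=6). Cumulative: 92
Frame 9: OPEN (9+0=9). Cumulative: 101
Frame 10: OPEN. Sum of all frame-10 rolls (9+0) = 9. Cumulative: 110

Answer: 16 32 48 57 66 80 86 92 101 110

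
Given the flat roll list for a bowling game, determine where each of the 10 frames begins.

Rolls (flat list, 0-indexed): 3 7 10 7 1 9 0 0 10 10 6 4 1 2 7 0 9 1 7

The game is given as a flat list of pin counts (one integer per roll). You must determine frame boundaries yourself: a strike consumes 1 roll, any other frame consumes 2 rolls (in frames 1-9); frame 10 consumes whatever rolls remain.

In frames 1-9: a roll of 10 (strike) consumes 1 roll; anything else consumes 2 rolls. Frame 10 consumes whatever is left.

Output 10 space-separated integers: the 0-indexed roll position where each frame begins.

Answer: 0 2 3 5 7 9 10 12 14 16

Derivation:
Frame 1 starts at roll index 0: rolls=3,7 (sum=10), consumes 2 rolls
Frame 2 starts at roll index 2: roll=10 (strike), consumes 1 roll
Frame 3 starts at roll index 3: rolls=7,1 (sum=8), consumes 2 rolls
Frame 4 starts at roll index 5: rolls=9,0 (sum=9), consumes 2 rolls
Frame 5 starts at roll index 7: rolls=0,10 (sum=10), consumes 2 rolls
Frame 6 starts at roll index 9: roll=10 (strike), consumes 1 roll
Frame 7 starts at roll index 10: rolls=6,4 (sum=10), consumes 2 rolls
Frame 8 starts at roll index 12: rolls=1,2 (sum=3), consumes 2 rolls
Frame 9 starts at roll index 14: rolls=7,0 (sum=7), consumes 2 rolls
Frame 10 starts at roll index 16: 3 remaining rolls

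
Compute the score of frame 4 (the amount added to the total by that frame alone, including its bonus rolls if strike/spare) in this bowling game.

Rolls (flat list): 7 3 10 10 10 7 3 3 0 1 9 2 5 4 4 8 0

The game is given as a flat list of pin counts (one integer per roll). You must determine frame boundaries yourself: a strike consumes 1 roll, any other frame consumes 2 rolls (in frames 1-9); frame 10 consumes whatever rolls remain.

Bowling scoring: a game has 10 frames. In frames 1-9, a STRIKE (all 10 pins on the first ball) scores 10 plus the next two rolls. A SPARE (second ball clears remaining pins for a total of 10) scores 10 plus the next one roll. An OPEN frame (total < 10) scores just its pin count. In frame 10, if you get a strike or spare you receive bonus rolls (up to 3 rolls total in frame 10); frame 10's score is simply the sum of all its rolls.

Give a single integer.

Answer: 20

Derivation:
Frame 1: SPARE (7+3=10). 10 + next roll (10) = 20. Cumulative: 20
Frame 2: STRIKE. 10 + next two rolls (10+10) = 30. Cumulative: 50
Frame 3: STRIKE. 10 + next two rolls (10+7) = 27. Cumulative: 77
Frame 4: STRIKE. 10 + next two rolls (7+3) = 20. Cumulative: 97
Frame 5: SPARE (7+3=10). 10 + next roll (3) = 13. Cumulative: 110
Frame 6: OPEN (3+0=3). Cumulative: 113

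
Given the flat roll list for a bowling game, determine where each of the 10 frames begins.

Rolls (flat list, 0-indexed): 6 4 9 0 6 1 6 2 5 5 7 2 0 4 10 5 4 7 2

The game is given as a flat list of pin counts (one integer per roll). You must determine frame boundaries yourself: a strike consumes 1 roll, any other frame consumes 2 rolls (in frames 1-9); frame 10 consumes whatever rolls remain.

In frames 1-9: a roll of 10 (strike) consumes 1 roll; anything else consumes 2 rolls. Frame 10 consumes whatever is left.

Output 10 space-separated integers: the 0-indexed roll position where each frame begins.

Frame 1 starts at roll index 0: rolls=6,4 (sum=10), consumes 2 rolls
Frame 2 starts at roll index 2: rolls=9,0 (sum=9), consumes 2 rolls
Frame 3 starts at roll index 4: rolls=6,1 (sum=7), consumes 2 rolls
Frame 4 starts at roll index 6: rolls=6,2 (sum=8), consumes 2 rolls
Frame 5 starts at roll index 8: rolls=5,5 (sum=10), consumes 2 rolls
Frame 6 starts at roll index 10: rolls=7,2 (sum=9), consumes 2 rolls
Frame 7 starts at roll index 12: rolls=0,4 (sum=4), consumes 2 rolls
Frame 8 starts at roll index 14: roll=10 (strike), consumes 1 roll
Frame 9 starts at roll index 15: rolls=5,4 (sum=9), consumes 2 rolls
Frame 10 starts at roll index 17: 2 remaining rolls

Answer: 0 2 4 6 8 10 12 14 15 17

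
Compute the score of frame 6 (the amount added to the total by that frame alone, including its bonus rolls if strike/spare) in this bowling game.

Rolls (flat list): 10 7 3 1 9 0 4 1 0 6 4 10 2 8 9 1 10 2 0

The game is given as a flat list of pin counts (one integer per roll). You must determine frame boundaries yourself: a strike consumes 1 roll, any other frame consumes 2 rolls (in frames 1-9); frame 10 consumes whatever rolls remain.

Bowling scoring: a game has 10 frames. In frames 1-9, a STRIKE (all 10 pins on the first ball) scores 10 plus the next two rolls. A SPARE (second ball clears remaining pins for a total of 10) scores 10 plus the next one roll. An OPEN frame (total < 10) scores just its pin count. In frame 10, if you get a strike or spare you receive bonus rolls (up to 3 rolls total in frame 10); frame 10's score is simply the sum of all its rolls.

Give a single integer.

Frame 1: STRIKE. 10 + next two rolls (7+3) = 20. Cumulative: 20
Frame 2: SPARE (7+3=10). 10 + next roll (1) = 11. Cumulative: 31
Frame 3: SPARE (1+9=10). 10 + next roll (0) = 10. Cumulative: 41
Frame 4: OPEN (0+4=4). Cumulative: 45
Frame 5: OPEN (1+0=1). Cumulative: 46
Frame 6: SPARE (6+4=10). 10 + next roll (10) = 20. Cumulative: 66
Frame 7: STRIKE. 10 + next two rolls (2+8) = 20. Cumulative: 86
Frame 8: SPARE (2+8=10). 10 + next roll (9) = 19. Cumulative: 105

Answer: 20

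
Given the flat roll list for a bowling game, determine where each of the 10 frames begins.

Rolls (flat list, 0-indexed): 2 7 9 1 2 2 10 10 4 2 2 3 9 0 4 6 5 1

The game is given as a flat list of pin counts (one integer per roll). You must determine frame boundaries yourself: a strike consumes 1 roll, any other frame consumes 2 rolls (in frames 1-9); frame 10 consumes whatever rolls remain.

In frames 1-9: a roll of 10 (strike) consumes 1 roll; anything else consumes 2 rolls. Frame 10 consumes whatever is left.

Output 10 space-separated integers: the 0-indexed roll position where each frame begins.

Answer: 0 2 4 6 7 8 10 12 14 16

Derivation:
Frame 1 starts at roll index 0: rolls=2,7 (sum=9), consumes 2 rolls
Frame 2 starts at roll index 2: rolls=9,1 (sum=10), consumes 2 rolls
Frame 3 starts at roll index 4: rolls=2,2 (sum=4), consumes 2 rolls
Frame 4 starts at roll index 6: roll=10 (strike), consumes 1 roll
Frame 5 starts at roll index 7: roll=10 (strike), consumes 1 roll
Frame 6 starts at roll index 8: rolls=4,2 (sum=6), consumes 2 rolls
Frame 7 starts at roll index 10: rolls=2,3 (sum=5), consumes 2 rolls
Frame 8 starts at roll index 12: rolls=9,0 (sum=9), consumes 2 rolls
Frame 9 starts at roll index 14: rolls=4,6 (sum=10), consumes 2 rolls
Frame 10 starts at roll index 16: 2 remaining rolls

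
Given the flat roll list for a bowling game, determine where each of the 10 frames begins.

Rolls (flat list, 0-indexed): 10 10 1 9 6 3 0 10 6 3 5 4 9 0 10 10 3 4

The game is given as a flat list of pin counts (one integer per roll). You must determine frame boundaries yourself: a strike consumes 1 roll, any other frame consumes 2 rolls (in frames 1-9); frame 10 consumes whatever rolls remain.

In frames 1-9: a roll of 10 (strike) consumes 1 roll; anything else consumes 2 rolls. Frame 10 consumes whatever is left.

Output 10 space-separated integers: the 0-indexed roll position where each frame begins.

Answer: 0 1 2 4 6 8 10 12 14 15

Derivation:
Frame 1 starts at roll index 0: roll=10 (strike), consumes 1 roll
Frame 2 starts at roll index 1: roll=10 (strike), consumes 1 roll
Frame 3 starts at roll index 2: rolls=1,9 (sum=10), consumes 2 rolls
Frame 4 starts at roll index 4: rolls=6,3 (sum=9), consumes 2 rolls
Frame 5 starts at roll index 6: rolls=0,10 (sum=10), consumes 2 rolls
Frame 6 starts at roll index 8: rolls=6,3 (sum=9), consumes 2 rolls
Frame 7 starts at roll index 10: rolls=5,4 (sum=9), consumes 2 rolls
Frame 8 starts at roll index 12: rolls=9,0 (sum=9), consumes 2 rolls
Frame 9 starts at roll index 14: roll=10 (strike), consumes 1 roll
Frame 10 starts at roll index 15: 3 remaining rolls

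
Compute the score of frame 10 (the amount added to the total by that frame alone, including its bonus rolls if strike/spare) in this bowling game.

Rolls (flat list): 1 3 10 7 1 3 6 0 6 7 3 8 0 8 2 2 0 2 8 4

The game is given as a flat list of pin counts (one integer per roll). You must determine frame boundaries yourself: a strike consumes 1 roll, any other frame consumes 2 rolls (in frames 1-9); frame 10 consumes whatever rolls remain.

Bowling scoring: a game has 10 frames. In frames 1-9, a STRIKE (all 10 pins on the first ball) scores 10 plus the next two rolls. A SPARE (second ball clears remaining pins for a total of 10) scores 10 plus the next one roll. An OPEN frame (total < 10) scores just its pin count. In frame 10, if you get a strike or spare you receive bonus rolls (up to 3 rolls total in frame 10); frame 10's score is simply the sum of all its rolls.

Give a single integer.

Frame 1: OPEN (1+3=4). Cumulative: 4
Frame 2: STRIKE. 10 + next two rolls (7+1) = 18. Cumulative: 22
Frame 3: OPEN (7+1=8). Cumulative: 30
Frame 4: OPEN (3+6=9). Cumulative: 39
Frame 5: OPEN (0+6=6). Cumulative: 45
Frame 6: SPARE (7+3=10). 10 + next roll (8) = 18. Cumulative: 63
Frame 7: OPEN (8+0=8). Cumulative: 71
Frame 8: SPARE (8+2=10). 10 + next roll (2) = 12. Cumulative: 83
Frame 9: OPEN (2+0=2). Cumulative: 85
Frame 10: SPARE. Sum of all frame-10 rolls (2+8+4) = 14. Cumulative: 99

Answer: 14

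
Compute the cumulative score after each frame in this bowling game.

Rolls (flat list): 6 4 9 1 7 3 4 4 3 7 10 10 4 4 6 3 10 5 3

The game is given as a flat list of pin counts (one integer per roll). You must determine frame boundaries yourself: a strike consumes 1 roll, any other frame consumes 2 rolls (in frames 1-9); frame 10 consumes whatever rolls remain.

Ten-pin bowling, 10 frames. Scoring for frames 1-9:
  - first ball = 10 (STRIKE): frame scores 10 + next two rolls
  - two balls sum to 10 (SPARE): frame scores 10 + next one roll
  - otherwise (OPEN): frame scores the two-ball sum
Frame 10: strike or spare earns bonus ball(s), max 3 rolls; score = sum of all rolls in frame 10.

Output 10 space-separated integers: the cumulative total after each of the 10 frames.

Frame 1: SPARE (6+4=10). 10 + next roll (9) = 19. Cumulative: 19
Frame 2: SPARE (9+1=10). 10 + next roll (7) = 17. Cumulative: 36
Frame 3: SPARE (7+3=10). 10 + next roll (4) = 14. Cumulative: 50
Frame 4: OPEN (4+4=8). Cumulative: 58
Frame 5: SPARE (3+7=10). 10 + next roll (10) = 20. Cumulative: 78
Frame 6: STRIKE. 10 + next two rolls (10+4) = 24. Cumulative: 102
Frame 7: STRIKE. 10 + next two rolls (4+4) = 18. Cumulative: 120
Frame 8: OPEN (4+4=8). Cumulative: 128
Frame 9: OPEN (6+3=9). Cumulative: 137
Frame 10: STRIKE. Sum of all frame-10 rolls (10+5+3) = 18. Cumulative: 155

Answer: 19 36 50 58 78 102 120 128 137 155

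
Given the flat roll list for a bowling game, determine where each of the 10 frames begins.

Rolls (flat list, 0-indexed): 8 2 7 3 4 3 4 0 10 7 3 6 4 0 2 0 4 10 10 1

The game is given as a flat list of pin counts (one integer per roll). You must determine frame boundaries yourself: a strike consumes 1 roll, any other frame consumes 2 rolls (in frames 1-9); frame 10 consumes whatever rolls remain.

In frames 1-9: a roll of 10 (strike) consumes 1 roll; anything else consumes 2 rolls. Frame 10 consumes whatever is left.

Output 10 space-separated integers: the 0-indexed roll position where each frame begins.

Frame 1 starts at roll index 0: rolls=8,2 (sum=10), consumes 2 rolls
Frame 2 starts at roll index 2: rolls=7,3 (sum=10), consumes 2 rolls
Frame 3 starts at roll index 4: rolls=4,3 (sum=7), consumes 2 rolls
Frame 4 starts at roll index 6: rolls=4,0 (sum=4), consumes 2 rolls
Frame 5 starts at roll index 8: roll=10 (strike), consumes 1 roll
Frame 6 starts at roll index 9: rolls=7,3 (sum=10), consumes 2 rolls
Frame 7 starts at roll index 11: rolls=6,4 (sum=10), consumes 2 rolls
Frame 8 starts at roll index 13: rolls=0,2 (sum=2), consumes 2 rolls
Frame 9 starts at roll index 15: rolls=0,4 (sum=4), consumes 2 rolls
Frame 10 starts at roll index 17: 3 remaining rolls

Answer: 0 2 4 6 8 9 11 13 15 17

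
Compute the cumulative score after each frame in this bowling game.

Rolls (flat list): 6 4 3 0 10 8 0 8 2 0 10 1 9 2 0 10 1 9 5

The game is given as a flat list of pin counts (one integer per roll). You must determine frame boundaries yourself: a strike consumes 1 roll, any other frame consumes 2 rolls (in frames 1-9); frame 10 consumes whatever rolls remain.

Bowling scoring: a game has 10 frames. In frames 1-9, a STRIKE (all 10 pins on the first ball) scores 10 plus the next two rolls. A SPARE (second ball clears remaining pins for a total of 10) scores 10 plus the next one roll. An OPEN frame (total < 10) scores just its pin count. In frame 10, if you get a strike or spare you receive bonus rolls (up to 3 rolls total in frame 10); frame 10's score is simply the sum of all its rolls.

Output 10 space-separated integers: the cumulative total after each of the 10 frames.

Frame 1: SPARE (6+4=10). 10 + next roll (3) = 13. Cumulative: 13
Frame 2: OPEN (3+0=3). Cumulative: 16
Frame 3: STRIKE. 10 + next two rolls (8+0) = 18. Cumulative: 34
Frame 4: OPEN (8+0=8). Cumulative: 42
Frame 5: SPARE (8+2=10). 10 + next roll (0) = 10. Cumulative: 52
Frame 6: SPARE (0+10=10). 10 + next roll (1) = 11. Cumulative: 63
Frame 7: SPARE (1+9=10). 10 + next roll (2) = 12. Cumulative: 75
Frame 8: OPEN (2+0=2). Cumulative: 77
Frame 9: STRIKE. 10 + next two rolls (1+9) = 20. Cumulative: 97
Frame 10: SPARE. Sum of all frame-10 rolls (1+9+5) = 15. Cumulative: 112

Answer: 13 16 34 42 52 63 75 77 97 112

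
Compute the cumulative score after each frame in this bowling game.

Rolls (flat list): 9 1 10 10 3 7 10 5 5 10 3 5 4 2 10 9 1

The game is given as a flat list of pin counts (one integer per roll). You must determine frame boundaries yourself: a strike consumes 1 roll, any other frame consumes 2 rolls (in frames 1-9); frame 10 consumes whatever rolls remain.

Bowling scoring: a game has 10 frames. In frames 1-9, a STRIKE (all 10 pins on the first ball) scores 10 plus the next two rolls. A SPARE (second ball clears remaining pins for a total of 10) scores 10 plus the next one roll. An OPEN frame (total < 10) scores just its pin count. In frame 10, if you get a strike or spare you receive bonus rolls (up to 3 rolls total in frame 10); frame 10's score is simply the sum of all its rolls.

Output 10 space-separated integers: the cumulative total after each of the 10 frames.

Frame 1: SPARE (9+1=10). 10 + next roll (10) = 20. Cumulative: 20
Frame 2: STRIKE. 10 + next two rolls (10+3) = 23. Cumulative: 43
Frame 3: STRIKE. 10 + next two rolls (3+7) = 20. Cumulative: 63
Frame 4: SPARE (3+7=10). 10 + next roll (10) = 20. Cumulative: 83
Frame 5: STRIKE. 10 + next two rolls (5+5) = 20. Cumulative: 103
Frame 6: SPARE (5+5=10). 10 + next roll (10) = 20. Cumulative: 123
Frame 7: STRIKE. 10 + next two rolls (3+5) = 18. Cumulative: 141
Frame 8: OPEN (3+5=8). Cumulative: 149
Frame 9: OPEN (4+2=6). Cumulative: 155
Frame 10: STRIKE. Sum of all frame-10 rolls (10+9+1) = 20. Cumulative: 175

Answer: 20 43 63 83 103 123 141 149 155 175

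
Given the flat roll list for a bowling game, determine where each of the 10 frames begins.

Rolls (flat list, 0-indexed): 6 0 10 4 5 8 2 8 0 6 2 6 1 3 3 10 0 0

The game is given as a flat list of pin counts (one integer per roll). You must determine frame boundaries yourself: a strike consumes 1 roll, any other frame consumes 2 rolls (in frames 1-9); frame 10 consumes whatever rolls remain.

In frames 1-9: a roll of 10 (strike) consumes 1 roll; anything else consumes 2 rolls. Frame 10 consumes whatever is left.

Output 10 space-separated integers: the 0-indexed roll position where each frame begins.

Answer: 0 2 3 5 7 9 11 13 15 16

Derivation:
Frame 1 starts at roll index 0: rolls=6,0 (sum=6), consumes 2 rolls
Frame 2 starts at roll index 2: roll=10 (strike), consumes 1 roll
Frame 3 starts at roll index 3: rolls=4,5 (sum=9), consumes 2 rolls
Frame 4 starts at roll index 5: rolls=8,2 (sum=10), consumes 2 rolls
Frame 5 starts at roll index 7: rolls=8,0 (sum=8), consumes 2 rolls
Frame 6 starts at roll index 9: rolls=6,2 (sum=8), consumes 2 rolls
Frame 7 starts at roll index 11: rolls=6,1 (sum=7), consumes 2 rolls
Frame 8 starts at roll index 13: rolls=3,3 (sum=6), consumes 2 rolls
Frame 9 starts at roll index 15: roll=10 (strike), consumes 1 roll
Frame 10 starts at roll index 16: 2 remaining rolls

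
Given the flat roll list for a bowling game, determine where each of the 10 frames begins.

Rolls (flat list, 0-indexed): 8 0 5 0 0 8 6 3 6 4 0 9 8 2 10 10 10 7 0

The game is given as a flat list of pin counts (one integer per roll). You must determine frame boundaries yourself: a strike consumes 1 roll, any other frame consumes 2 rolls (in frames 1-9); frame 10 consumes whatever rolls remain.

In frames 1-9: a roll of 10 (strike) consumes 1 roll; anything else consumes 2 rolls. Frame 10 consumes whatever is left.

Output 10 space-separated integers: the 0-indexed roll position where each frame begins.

Answer: 0 2 4 6 8 10 12 14 15 16

Derivation:
Frame 1 starts at roll index 0: rolls=8,0 (sum=8), consumes 2 rolls
Frame 2 starts at roll index 2: rolls=5,0 (sum=5), consumes 2 rolls
Frame 3 starts at roll index 4: rolls=0,8 (sum=8), consumes 2 rolls
Frame 4 starts at roll index 6: rolls=6,3 (sum=9), consumes 2 rolls
Frame 5 starts at roll index 8: rolls=6,4 (sum=10), consumes 2 rolls
Frame 6 starts at roll index 10: rolls=0,9 (sum=9), consumes 2 rolls
Frame 7 starts at roll index 12: rolls=8,2 (sum=10), consumes 2 rolls
Frame 8 starts at roll index 14: roll=10 (strike), consumes 1 roll
Frame 9 starts at roll index 15: roll=10 (strike), consumes 1 roll
Frame 10 starts at roll index 16: 3 remaining rolls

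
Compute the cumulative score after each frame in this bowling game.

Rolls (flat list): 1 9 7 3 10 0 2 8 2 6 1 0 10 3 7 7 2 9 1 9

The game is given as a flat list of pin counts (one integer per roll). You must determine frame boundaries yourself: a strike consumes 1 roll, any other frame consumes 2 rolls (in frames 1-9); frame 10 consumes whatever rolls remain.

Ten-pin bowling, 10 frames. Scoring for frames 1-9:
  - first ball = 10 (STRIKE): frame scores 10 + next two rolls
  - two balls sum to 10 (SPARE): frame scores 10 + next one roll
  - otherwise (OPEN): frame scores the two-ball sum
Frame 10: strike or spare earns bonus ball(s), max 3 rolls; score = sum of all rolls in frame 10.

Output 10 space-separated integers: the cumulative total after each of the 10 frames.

Answer: 17 37 49 51 67 74 87 104 113 132

Derivation:
Frame 1: SPARE (1+9=10). 10 + next roll (7) = 17. Cumulative: 17
Frame 2: SPARE (7+3=10). 10 + next roll (10) = 20. Cumulative: 37
Frame 3: STRIKE. 10 + next two rolls (0+2) = 12. Cumulative: 49
Frame 4: OPEN (0+2=2). Cumulative: 51
Frame 5: SPARE (8+2=10). 10 + next roll (6) = 16. Cumulative: 67
Frame 6: OPEN (6+1=7). Cumulative: 74
Frame 7: SPARE (0+10=10). 10 + next roll (3) = 13. Cumulative: 87
Frame 8: SPARE (3+7=10). 10 + next roll (7) = 17. Cumulative: 104
Frame 9: OPEN (7+2=9). Cumulative: 113
Frame 10: SPARE. Sum of all frame-10 rolls (9+1+9) = 19. Cumulative: 132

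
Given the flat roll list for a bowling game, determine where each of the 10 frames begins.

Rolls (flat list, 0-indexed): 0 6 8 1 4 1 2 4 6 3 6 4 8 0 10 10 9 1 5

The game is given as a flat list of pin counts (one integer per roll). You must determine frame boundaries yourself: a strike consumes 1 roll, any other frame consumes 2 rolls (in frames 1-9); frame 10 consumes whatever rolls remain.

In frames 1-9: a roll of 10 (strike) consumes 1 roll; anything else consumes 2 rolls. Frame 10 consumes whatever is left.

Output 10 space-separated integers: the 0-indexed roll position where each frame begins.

Frame 1 starts at roll index 0: rolls=0,6 (sum=6), consumes 2 rolls
Frame 2 starts at roll index 2: rolls=8,1 (sum=9), consumes 2 rolls
Frame 3 starts at roll index 4: rolls=4,1 (sum=5), consumes 2 rolls
Frame 4 starts at roll index 6: rolls=2,4 (sum=6), consumes 2 rolls
Frame 5 starts at roll index 8: rolls=6,3 (sum=9), consumes 2 rolls
Frame 6 starts at roll index 10: rolls=6,4 (sum=10), consumes 2 rolls
Frame 7 starts at roll index 12: rolls=8,0 (sum=8), consumes 2 rolls
Frame 8 starts at roll index 14: roll=10 (strike), consumes 1 roll
Frame 9 starts at roll index 15: roll=10 (strike), consumes 1 roll
Frame 10 starts at roll index 16: 3 remaining rolls

Answer: 0 2 4 6 8 10 12 14 15 16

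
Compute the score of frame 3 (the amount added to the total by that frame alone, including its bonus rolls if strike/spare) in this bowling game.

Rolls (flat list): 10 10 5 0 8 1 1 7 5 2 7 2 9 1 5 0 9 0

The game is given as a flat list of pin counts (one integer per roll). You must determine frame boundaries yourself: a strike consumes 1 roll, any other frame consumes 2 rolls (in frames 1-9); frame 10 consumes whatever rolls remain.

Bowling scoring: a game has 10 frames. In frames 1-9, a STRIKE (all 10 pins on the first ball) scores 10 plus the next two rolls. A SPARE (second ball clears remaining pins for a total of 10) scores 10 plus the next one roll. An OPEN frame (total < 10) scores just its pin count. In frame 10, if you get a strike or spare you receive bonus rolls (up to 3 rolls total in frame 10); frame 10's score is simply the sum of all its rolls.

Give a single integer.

Answer: 5

Derivation:
Frame 1: STRIKE. 10 + next two rolls (10+5) = 25. Cumulative: 25
Frame 2: STRIKE. 10 + next two rolls (5+0) = 15. Cumulative: 40
Frame 3: OPEN (5+0=5). Cumulative: 45
Frame 4: OPEN (8+1=9). Cumulative: 54
Frame 5: OPEN (1+7=8). Cumulative: 62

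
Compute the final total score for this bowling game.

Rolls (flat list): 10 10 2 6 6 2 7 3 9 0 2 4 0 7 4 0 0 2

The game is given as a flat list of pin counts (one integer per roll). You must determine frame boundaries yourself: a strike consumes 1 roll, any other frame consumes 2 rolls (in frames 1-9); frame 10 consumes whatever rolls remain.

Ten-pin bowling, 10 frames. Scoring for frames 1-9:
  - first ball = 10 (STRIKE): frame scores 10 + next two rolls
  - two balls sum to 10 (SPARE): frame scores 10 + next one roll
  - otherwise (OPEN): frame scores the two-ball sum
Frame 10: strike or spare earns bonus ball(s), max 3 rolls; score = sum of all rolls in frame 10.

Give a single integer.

Answer: 103

Derivation:
Frame 1: STRIKE. 10 + next two rolls (10+2) = 22. Cumulative: 22
Frame 2: STRIKE. 10 + next two rolls (2+6) = 18. Cumulative: 40
Frame 3: OPEN (2+6=8). Cumulative: 48
Frame 4: OPEN (6+2=8). Cumulative: 56
Frame 5: SPARE (7+3=10). 10 + next roll (9) = 19. Cumulative: 75
Frame 6: OPEN (9+0=9). Cumulative: 84
Frame 7: OPEN (2+4=6). Cumulative: 90
Frame 8: OPEN (0+7=7). Cumulative: 97
Frame 9: OPEN (4+0=4). Cumulative: 101
Frame 10: OPEN. Sum of all frame-10 rolls (0+2) = 2. Cumulative: 103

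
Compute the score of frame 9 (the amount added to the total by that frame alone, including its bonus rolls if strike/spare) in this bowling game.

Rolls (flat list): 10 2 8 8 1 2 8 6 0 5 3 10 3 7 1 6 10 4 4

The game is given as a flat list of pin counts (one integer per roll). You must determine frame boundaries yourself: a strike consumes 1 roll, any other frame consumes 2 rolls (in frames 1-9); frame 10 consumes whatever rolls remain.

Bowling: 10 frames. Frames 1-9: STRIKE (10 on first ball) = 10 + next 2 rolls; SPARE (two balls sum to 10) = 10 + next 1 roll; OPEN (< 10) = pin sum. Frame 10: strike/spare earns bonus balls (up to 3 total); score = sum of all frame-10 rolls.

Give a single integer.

Answer: 7

Derivation:
Frame 1: STRIKE. 10 + next two rolls (2+8) = 20. Cumulative: 20
Frame 2: SPARE (2+8=10). 10 + next roll (8) = 18. Cumulative: 38
Frame 3: OPEN (8+1=9). Cumulative: 47
Frame 4: SPARE (2+8=10). 10 + next roll (6) = 16. Cumulative: 63
Frame 5: OPEN (6+0=6). Cumulative: 69
Frame 6: OPEN (5+3=8). Cumulative: 77
Frame 7: STRIKE. 10 + next two rolls (3+7) = 20. Cumulative: 97
Frame 8: SPARE (3+7=10). 10 + next roll (1) = 11. Cumulative: 108
Frame 9: OPEN (1+6=7). Cumulative: 115
Frame 10: STRIKE. Sum of all frame-10 rolls (10+4+4) = 18. Cumulative: 133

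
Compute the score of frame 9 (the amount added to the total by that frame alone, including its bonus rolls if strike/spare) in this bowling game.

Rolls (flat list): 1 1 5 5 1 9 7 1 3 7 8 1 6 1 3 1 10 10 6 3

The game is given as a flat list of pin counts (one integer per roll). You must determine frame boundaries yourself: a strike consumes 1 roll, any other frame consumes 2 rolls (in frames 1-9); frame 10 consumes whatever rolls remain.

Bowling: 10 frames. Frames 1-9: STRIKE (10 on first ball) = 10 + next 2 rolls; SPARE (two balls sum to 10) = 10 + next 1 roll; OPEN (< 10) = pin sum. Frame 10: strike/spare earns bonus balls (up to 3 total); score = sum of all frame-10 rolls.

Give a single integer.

Answer: 26

Derivation:
Frame 1: OPEN (1+1=2). Cumulative: 2
Frame 2: SPARE (5+5=10). 10 + next roll (1) = 11. Cumulative: 13
Frame 3: SPARE (1+9=10). 10 + next roll (7) = 17. Cumulative: 30
Frame 4: OPEN (7+1=8). Cumulative: 38
Frame 5: SPARE (3+7=10). 10 + next roll (8) = 18. Cumulative: 56
Frame 6: OPEN (8+1=9). Cumulative: 65
Frame 7: OPEN (6+1=7). Cumulative: 72
Frame 8: OPEN (3+1=4). Cumulative: 76
Frame 9: STRIKE. 10 + next two rolls (10+6) = 26. Cumulative: 102
Frame 10: STRIKE. Sum of all frame-10 rolls (10+6+3) = 19. Cumulative: 121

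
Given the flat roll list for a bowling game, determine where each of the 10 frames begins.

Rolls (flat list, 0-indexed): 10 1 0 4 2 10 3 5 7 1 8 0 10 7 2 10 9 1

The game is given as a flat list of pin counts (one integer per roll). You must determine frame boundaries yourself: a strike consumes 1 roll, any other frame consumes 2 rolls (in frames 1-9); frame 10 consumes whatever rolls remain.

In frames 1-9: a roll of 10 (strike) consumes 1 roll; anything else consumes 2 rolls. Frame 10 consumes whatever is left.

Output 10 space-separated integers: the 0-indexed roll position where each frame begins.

Frame 1 starts at roll index 0: roll=10 (strike), consumes 1 roll
Frame 2 starts at roll index 1: rolls=1,0 (sum=1), consumes 2 rolls
Frame 3 starts at roll index 3: rolls=4,2 (sum=6), consumes 2 rolls
Frame 4 starts at roll index 5: roll=10 (strike), consumes 1 roll
Frame 5 starts at roll index 6: rolls=3,5 (sum=8), consumes 2 rolls
Frame 6 starts at roll index 8: rolls=7,1 (sum=8), consumes 2 rolls
Frame 7 starts at roll index 10: rolls=8,0 (sum=8), consumes 2 rolls
Frame 8 starts at roll index 12: roll=10 (strike), consumes 1 roll
Frame 9 starts at roll index 13: rolls=7,2 (sum=9), consumes 2 rolls
Frame 10 starts at roll index 15: 3 remaining rolls

Answer: 0 1 3 5 6 8 10 12 13 15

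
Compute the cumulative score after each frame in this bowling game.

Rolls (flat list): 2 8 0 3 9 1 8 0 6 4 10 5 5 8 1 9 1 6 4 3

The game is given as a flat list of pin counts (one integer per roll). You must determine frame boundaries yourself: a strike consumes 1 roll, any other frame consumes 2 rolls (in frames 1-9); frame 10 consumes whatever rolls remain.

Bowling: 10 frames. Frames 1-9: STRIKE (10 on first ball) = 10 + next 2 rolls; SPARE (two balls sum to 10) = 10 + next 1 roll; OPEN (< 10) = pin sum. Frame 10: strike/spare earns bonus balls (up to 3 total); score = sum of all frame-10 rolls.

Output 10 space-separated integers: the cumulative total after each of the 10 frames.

Answer: 10 13 31 39 59 79 97 106 122 135

Derivation:
Frame 1: SPARE (2+8=10). 10 + next roll (0) = 10. Cumulative: 10
Frame 2: OPEN (0+3=3). Cumulative: 13
Frame 3: SPARE (9+1=10). 10 + next roll (8) = 18. Cumulative: 31
Frame 4: OPEN (8+0=8). Cumulative: 39
Frame 5: SPARE (6+4=10). 10 + next roll (10) = 20. Cumulative: 59
Frame 6: STRIKE. 10 + next two rolls (5+5) = 20. Cumulative: 79
Frame 7: SPARE (5+5=10). 10 + next roll (8) = 18. Cumulative: 97
Frame 8: OPEN (8+1=9). Cumulative: 106
Frame 9: SPARE (9+1=10). 10 + next roll (6) = 16. Cumulative: 122
Frame 10: SPARE. Sum of all frame-10 rolls (6+4+3) = 13. Cumulative: 135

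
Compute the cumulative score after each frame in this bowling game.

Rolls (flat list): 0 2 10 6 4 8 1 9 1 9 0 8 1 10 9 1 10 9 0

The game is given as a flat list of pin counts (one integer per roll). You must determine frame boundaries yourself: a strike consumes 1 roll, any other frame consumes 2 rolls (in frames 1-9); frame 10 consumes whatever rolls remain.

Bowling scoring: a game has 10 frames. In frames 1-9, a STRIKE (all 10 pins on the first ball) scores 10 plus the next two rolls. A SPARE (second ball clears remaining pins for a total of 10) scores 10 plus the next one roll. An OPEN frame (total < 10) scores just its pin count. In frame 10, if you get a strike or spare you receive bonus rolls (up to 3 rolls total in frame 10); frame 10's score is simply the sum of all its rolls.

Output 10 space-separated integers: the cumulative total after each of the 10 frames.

Answer: 2 22 40 49 68 77 86 106 126 145

Derivation:
Frame 1: OPEN (0+2=2). Cumulative: 2
Frame 2: STRIKE. 10 + next two rolls (6+4) = 20. Cumulative: 22
Frame 3: SPARE (6+4=10). 10 + next roll (8) = 18. Cumulative: 40
Frame 4: OPEN (8+1=9). Cumulative: 49
Frame 5: SPARE (9+1=10). 10 + next roll (9) = 19. Cumulative: 68
Frame 6: OPEN (9+0=9). Cumulative: 77
Frame 7: OPEN (8+1=9). Cumulative: 86
Frame 8: STRIKE. 10 + next two rolls (9+1) = 20. Cumulative: 106
Frame 9: SPARE (9+1=10). 10 + next roll (10) = 20. Cumulative: 126
Frame 10: STRIKE. Sum of all frame-10 rolls (10+9+0) = 19. Cumulative: 145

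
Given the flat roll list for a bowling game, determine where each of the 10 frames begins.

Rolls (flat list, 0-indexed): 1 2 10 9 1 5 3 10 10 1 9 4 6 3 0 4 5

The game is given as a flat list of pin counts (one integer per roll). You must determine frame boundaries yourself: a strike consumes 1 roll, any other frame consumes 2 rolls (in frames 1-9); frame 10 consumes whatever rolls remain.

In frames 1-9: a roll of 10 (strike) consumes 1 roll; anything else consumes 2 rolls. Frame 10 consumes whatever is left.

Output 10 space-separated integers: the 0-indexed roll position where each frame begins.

Frame 1 starts at roll index 0: rolls=1,2 (sum=3), consumes 2 rolls
Frame 2 starts at roll index 2: roll=10 (strike), consumes 1 roll
Frame 3 starts at roll index 3: rolls=9,1 (sum=10), consumes 2 rolls
Frame 4 starts at roll index 5: rolls=5,3 (sum=8), consumes 2 rolls
Frame 5 starts at roll index 7: roll=10 (strike), consumes 1 roll
Frame 6 starts at roll index 8: roll=10 (strike), consumes 1 roll
Frame 7 starts at roll index 9: rolls=1,9 (sum=10), consumes 2 rolls
Frame 8 starts at roll index 11: rolls=4,6 (sum=10), consumes 2 rolls
Frame 9 starts at roll index 13: rolls=3,0 (sum=3), consumes 2 rolls
Frame 10 starts at roll index 15: 2 remaining rolls

Answer: 0 2 3 5 7 8 9 11 13 15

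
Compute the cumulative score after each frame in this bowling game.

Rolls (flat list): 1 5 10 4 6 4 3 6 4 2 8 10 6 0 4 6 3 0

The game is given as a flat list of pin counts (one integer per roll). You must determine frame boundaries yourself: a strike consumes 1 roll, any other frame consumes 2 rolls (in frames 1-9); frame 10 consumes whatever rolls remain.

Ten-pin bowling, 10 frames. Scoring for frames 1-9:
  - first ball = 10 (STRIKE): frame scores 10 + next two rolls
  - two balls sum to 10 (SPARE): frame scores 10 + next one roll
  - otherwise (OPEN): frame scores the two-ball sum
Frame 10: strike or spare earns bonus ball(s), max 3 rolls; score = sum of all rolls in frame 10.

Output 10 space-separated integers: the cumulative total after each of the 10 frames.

Frame 1: OPEN (1+5=6). Cumulative: 6
Frame 2: STRIKE. 10 + next two rolls (4+6) = 20. Cumulative: 26
Frame 3: SPARE (4+6=10). 10 + next roll (4) = 14. Cumulative: 40
Frame 4: OPEN (4+3=7). Cumulative: 47
Frame 5: SPARE (6+4=10). 10 + next roll (2) = 12. Cumulative: 59
Frame 6: SPARE (2+8=10). 10 + next roll (10) = 20. Cumulative: 79
Frame 7: STRIKE. 10 + next two rolls (6+0) = 16. Cumulative: 95
Frame 8: OPEN (6+0=6). Cumulative: 101
Frame 9: SPARE (4+6=10). 10 + next roll (3) = 13. Cumulative: 114
Frame 10: OPEN. Sum of all frame-10 rolls (3+0) = 3. Cumulative: 117

Answer: 6 26 40 47 59 79 95 101 114 117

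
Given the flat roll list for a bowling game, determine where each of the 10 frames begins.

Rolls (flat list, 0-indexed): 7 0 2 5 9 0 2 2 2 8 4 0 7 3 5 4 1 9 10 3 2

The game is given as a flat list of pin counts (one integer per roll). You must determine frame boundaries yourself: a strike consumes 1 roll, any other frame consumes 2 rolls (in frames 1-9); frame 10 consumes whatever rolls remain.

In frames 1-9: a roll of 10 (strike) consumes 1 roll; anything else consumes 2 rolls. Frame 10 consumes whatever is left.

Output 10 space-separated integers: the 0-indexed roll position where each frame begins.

Frame 1 starts at roll index 0: rolls=7,0 (sum=7), consumes 2 rolls
Frame 2 starts at roll index 2: rolls=2,5 (sum=7), consumes 2 rolls
Frame 3 starts at roll index 4: rolls=9,0 (sum=9), consumes 2 rolls
Frame 4 starts at roll index 6: rolls=2,2 (sum=4), consumes 2 rolls
Frame 5 starts at roll index 8: rolls=2,8 (sum=10), consumes 2 rolls
Frame 6 starts at roll index 10: rolls=4,0 (sum=4), consumes 2 rolls
Frame 7 starts at roll index 12: rolls=7,3 (sum=10), consumes 2 rolls
Frame 8 starts at roll index 14: rolls=5,4 (sum=9), consumes 2 rolls
Frame 9 starts at roll index 16: rolls=1,9 (sum=10), consumes 2 rolls
Frame 10 starts at roll index 18: 3 remaining rolls

Answer: 0 2 4 6 8 10 12 14 16 18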